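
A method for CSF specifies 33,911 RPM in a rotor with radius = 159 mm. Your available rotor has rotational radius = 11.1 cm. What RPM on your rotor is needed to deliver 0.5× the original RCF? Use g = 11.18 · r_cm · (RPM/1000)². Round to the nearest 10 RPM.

Original rotor: r = 159 mm = 15.9 cm
RCF_original = 11.18 × 15.9 × (33.911)² = 11.18 × 15.9 × 1,149.955921 ≈ 204,418.5 × g
Target RCF = 0.5 × 204,418.5 ≈ 102,209.2 × g
102,209.2 = 11.18 × 11.1 × (N/1000)²
(N/1000)² = 102,209.2 / 124.098 = 823.6168
N = 1000 × √823.6168 ≈ 28,698.7

≈ 28700 RPM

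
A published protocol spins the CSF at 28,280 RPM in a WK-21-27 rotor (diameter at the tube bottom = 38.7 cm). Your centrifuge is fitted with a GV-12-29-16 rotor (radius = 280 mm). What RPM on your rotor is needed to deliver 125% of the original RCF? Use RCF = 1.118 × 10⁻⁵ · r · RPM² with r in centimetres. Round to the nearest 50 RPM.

Original rotor: r = 38.7 / 2 = 19.35 cm
RCF_original = 1.118 × 10⁻⁵ × 19.35 × (28280)² = 1.118 × 10⁻⁵ × 19.35 × 799,758,400 ≈ 173,014.1 × g
Target RCF = 1.25 × 173,014.1 ≈ 216,267.6 × g
Your rotor: r = 280 mm = 28.0 cm
216,267.6 = 1.118 × 10⁻⁵ × 28 × N²
N² = 216,267.6 / (31.304 × 10⁻⁵) = 690,862,510
N ≈ √690,862,510 ≈ 26,284.3

26300 RPM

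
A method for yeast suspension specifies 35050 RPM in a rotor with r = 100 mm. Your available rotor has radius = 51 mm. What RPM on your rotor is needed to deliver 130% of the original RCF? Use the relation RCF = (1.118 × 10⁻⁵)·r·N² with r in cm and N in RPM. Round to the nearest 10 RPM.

Original rotor: r = 100 mm = 10.0 cm
RCF = 1.118 × 10⁻⁵ × r × N²
RCF_original = 1.118 × 10⁻⁵ × 10 × (35050)² = 1.118 × 10⁻⁵ × 10 × 1,228,502,500 ≈ 137,346.6 × g
Target RCF = 1.3 × 137,346.6 ≈ 178,550.6 × g
Your rotor: r = 51 mm = 5.1 cm
178,550.6 = 1.118 × 10⁻⁵ × 5.1 × N²
N² = 178,550.6 / (5.7018 × 10⁻⁵) = 3,131,477,779
N ≈ √3,131,477,779 ≈ 55,959.6

≈ 55960 RPM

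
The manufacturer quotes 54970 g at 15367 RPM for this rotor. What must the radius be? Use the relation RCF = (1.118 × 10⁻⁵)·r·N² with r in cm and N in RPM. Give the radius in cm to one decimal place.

r ≈ 20.8 cm

54970 = 1.118 × 10⁻⁵ × r × (15367)²
r = 54970 / (1.118 × 10⁻⁵ × 236,144,689) = 54970 / 2640.098 ≈ 20.821 cm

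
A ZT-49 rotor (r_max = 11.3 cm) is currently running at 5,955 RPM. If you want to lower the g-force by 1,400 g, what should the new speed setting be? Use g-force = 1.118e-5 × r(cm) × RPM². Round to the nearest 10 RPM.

4940 RPM

Current RCF = 1.118 × 10⁻⁵ × 11.3 × (5955)² = 1.118 × 10⁻⁵ × 11.3 × 35,462,025 ≈ 4,480.1 × g
Target RCF = 4,480.1 − 1,400 = 3,080.1 × g
N² = 3,080.1 / (12.6334 × 10⁻⁵) = 24,380,610
N ≈ √24,380,610 ≈ 4,937.7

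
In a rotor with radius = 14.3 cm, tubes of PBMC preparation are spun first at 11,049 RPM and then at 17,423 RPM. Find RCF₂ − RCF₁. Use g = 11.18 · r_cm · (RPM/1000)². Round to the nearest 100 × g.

29000 ×g

RCF₁ = 11.18 × 14.3 × (11.049)² = 11.18 × 14.3 × 122.080401 ≈ 19,517.5 × g
RCF₂ = 11.18 × 14.3 × (17.423)² = 11.18 × 14.3 × 303.560929 ≈ 48,531.5 × g
Increase = 48,531.5 − 19,517.5 = 29,014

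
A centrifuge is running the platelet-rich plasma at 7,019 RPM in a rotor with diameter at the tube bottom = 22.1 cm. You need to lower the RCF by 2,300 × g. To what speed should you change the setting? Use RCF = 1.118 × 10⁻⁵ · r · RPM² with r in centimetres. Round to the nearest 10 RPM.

5540 RPM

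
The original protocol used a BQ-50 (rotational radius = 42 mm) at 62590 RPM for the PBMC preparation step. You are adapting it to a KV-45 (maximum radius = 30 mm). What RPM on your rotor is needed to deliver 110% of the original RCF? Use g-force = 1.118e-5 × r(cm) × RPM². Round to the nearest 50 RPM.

≈ 77650 RPM

Original rotor: r = 42 mm = 4.2 cm
RCF_original = 1.118 × 10⁻⁵ × 4.2 × (62590)² = 1.118 × 10⁻⁵ × 4.2 × 3,917,508,100 ≈ 183,950.5 × g
Target RCF = 1.1 × 183,950.5 ≈ 202,345.6 × g
Your rotor: r = 30 mm = 3.0 cm
202,345.6 = 1.118 × 10⁻⁵ × 3 × N²
N² = 202,345.6 / (3.354 × 10⁻⁵) = 6,032,963,626
N ≈ √6,032,963,626 ≈ 77,672.2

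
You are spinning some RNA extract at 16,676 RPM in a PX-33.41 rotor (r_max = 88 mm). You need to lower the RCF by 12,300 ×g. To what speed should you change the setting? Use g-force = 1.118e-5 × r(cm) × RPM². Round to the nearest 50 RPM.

r = 88 mm = 8.8 cm
Current RCF = 1.118 × 10⁻⁵ × 8.8 × (16676)² = 1.118 × 10⁻⁵ × 8.8 × 278,088,976 ≈ 27,359.5 × g
Target RCF = 27,359.5 − 12,300 = 15,059.5 × g
N² = 15,059.5 / (9.8384 × 10⁻⁵) = 153,068,588
N ≈ √153,068,588 ≈ 12,372.1

≈ 12350 RPM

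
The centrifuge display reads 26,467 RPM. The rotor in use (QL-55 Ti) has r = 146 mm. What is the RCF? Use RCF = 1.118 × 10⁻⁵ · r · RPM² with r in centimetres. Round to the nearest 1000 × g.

114000 g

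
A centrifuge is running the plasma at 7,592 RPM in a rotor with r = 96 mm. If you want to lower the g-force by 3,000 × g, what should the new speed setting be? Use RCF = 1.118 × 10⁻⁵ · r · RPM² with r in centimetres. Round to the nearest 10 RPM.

≈ 5450 RPM

r = 96 mm = 9.6 cm
Current RCF = 1.118 × 10⁻⁵ × 9.6 × (7592)² = 1.118 × 10⁻⁵ × 9.6 × 57,638,464 ≈ 6,186.2 × g
Target RCF = 6,186.2 − 3,000 = 3,186.2 × g
N² = 3,186.2 / (10.7328 × 10⁻⁵) = 29,686,568
N ≈ √29,686,568 ≈ 5,448.5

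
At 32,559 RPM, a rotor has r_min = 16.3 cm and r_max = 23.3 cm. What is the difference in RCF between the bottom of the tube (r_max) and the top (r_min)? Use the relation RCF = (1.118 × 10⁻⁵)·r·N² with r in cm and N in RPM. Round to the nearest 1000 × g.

ΔRCF ≈ 83000 g

RCF_max = 1.118 × 10⁻⁵ × 23.3 × (32559)² = 1.118 × 10⁻⁵ × 23.3 × 1,060,088,481 ≈ 276,146.7 × g
RCF_min = 1.118 × 10⁻⁵ × 16.3 × (32559)² = 1.118 × 10⁻⁵ × 16.3 × 1,060,088,481 ≈ 193,184.2 × g
ΔRCF = 276,146.7 − 193,184.2 = 82,962.5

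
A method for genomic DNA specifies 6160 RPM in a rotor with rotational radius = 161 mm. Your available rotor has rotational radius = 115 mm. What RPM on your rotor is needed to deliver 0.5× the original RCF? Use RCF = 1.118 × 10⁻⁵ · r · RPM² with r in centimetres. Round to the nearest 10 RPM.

5150 RPM

Original rotor: r = 161 mm = 16.1 cm
RCF_original = 1.118 × 10⁻⁵ × 16.1 × (6160)² = 1.118 × 10⁻⁵ × 16.1 × 37,945,600 ≈ 6,830.1 × g
Target RCF = 0.5 × 6,830.1 ≈ 3,415.1 × g
Your rotor: r = 115 mm = 11.5 cm
3,415.1 = 1.118 × 10⁻⁵ × 11.5 × N²
N² = 3,415.1 / (12.857 × 10⁻⁵) = 26,562,184
N ≈ √26,562,184 ≈ 5,153.9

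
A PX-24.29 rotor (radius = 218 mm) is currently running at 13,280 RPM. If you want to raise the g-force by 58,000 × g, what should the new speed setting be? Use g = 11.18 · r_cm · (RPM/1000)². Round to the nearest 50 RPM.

≈ 20350 RPM

r = 218 mm = 21.8 cm
Current RCF = 11.18 × 21.8 × (13.28)² = 11.18 × 21.8 × 176.3584 ≈ 42,982.8 × g
Target RCF = 42,982.8 + 58,000 = 100,982.8 × g
(N/1000)² = 100,982.8 / 243.724 = 414.3326
N = 1000 × √414.3326 ≈ 20,355.2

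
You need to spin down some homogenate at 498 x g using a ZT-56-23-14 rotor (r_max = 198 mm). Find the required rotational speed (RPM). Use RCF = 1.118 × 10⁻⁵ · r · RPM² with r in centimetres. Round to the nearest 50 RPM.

N ≈ 1500 RPM

r = 198 mm = 19.8 cm
498 = 1.118 × 10⁻⁵ × 19.8 × N²
N² = 498 / (22.1364 × 10⁻⁵) = 2,249,688
N ≈ √2,249,688 ≈ 1,499.9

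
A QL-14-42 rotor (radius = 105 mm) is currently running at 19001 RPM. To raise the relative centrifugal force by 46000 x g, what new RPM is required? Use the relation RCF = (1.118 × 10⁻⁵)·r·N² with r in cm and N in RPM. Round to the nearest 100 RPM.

r = 105 mm = 10.5 cm
Current RCF = 1.118 × 10⁻⁵ × 10.5 × (19001)² = 1.118 × 10⁻⁵ × 10.5 × 361,038,001 ≈ 42,382.3 × g
Target RCF = 42,382.3 + 46,000 = 88,382.3 × g
N² = 88,382.3 / (11.739 × 10⁻⁵) = 752,894,625
N ≈ √752,894,625 ≈ 27,438.9

N₂ ≈ 27400 RPM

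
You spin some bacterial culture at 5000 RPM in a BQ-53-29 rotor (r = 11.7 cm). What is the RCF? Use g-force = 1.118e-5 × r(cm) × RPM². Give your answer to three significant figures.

≈ 3270 × g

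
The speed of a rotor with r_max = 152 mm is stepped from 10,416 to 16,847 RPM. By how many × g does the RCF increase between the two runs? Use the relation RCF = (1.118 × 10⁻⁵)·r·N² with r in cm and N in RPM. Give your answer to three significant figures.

≈ 29800 × g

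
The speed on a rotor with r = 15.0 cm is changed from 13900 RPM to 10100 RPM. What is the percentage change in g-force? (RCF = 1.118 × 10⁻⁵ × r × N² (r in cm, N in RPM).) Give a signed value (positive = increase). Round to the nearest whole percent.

RCF ∝ N², so the ratio is (10100/13900)² = (0.726619)² = 0.5280.
Change = 0.5280 − 1 = -0.4720 → -47.2%.

-47%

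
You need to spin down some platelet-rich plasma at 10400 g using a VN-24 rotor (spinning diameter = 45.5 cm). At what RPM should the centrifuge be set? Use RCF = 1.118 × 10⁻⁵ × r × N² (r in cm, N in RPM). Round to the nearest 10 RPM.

r = 45.5 / 2 = 22.75 cm
RCF = 1.118 × 10⁻⁵ × r × N²
10,400 = 1.118 × 10⁻⁵ × 22.75 × N²
N² = 10,400 / (25.4345 × 10⁻⁵) = 40,889,343
N ≈ √40,889,343 ≈ 6,394.5

6390 RPM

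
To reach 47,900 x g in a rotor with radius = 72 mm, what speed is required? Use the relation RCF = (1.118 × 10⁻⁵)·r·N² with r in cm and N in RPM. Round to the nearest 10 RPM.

≈ 24390 RPM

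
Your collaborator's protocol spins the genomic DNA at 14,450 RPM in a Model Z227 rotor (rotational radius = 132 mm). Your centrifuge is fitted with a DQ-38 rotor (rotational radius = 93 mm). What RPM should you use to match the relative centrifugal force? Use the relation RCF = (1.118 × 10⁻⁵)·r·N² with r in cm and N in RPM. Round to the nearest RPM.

17215 RPM

Original rotor: r = 132 mm = 13.2 cm
RCF_original = 1.118 × 10⁻⁵ × 13.2 × (14450)² = 1.118 × 10⁻⁵ × 13.2 × 208,802,500 ≈ 30,814.2 × g
Your rotor: r = 93 mm = 9.3 cm
30,814.2 = 1.118 × 10⁻⁵ × 9.3 × N²
N² = 30,814.2 / (10.3974 × 10⁻⁵) = 296,364,476
N ≈ √296,364,476 ≈ 17,215.2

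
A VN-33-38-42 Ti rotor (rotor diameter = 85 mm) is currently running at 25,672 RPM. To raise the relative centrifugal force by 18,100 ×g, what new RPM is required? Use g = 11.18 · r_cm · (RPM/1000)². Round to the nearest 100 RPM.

N₂ ≈ 32200 RPM

r = 85 mm / 2 = 42.5 mm = 4.25 cm
Current RCF = 11.18 × 4.25 × (25.672)² = 11.18 × 4.25 × 659.051584 ≈ 31,314.8 × g
Target RCF = 31,314.8 + 18,100 = 49,414.8 × g
(N/1000)² = 49,414.8 / 47.515 = 1039.983
N = 1000 × √1039.983 ≈ 32,248.8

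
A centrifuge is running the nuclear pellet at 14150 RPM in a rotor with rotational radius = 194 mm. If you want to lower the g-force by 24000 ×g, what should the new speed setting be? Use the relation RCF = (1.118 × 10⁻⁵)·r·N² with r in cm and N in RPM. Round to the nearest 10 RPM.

9460 RPM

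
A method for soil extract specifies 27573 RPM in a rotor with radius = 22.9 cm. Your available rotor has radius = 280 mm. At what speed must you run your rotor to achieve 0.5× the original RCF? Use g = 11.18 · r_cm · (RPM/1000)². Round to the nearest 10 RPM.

RCF = 11.18 × r × (N/1000)²
RCF_original = 11.18 × 22.9 × (27.573)² = 11.18 × 22.9 × 760.270329 ≈ 194,645.9 × g
Target RCF = 0.5 × 194,645.9 ≈ 97,322.9 × g
Your rotor: r = 280 mm = 28.0 cm
97,322.9 = 11.18 × 28 × (N/1000)²
(N/1000)² = 97,322.9 / 313.04 = 310.8961
N = 1000 × √310.8961 ≈ 17,632.2

17630 RPM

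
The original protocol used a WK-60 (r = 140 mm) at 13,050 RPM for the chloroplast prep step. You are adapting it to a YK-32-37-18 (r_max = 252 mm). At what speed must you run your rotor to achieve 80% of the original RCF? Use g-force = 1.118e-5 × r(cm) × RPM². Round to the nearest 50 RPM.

≈ 8700 RPM

Original rotor: r = 140 mm = 14.0 cm
RCF = 1.118 × 10⁻⁵ × r × N²
RCF_original = 1.118 × 10⁻⁵ × 14 × (13050)² = 1.118 × 10⁻⁵ × 14 × 170,302,500 ≈ 26,655.7 × g
Target RCF = 0.8 × 26,655.7 ≈ 21,324.6 × g
Your rotor: r = 252 mm = 25.2 cm
21,324.6 = 1.118 × 10⁻⁵ × 25.2 × N²
N² = 21,324.6 / (28.1736 × 10⁻⁵) = 75,690,008
N ≈ √75,690,008 ≈ 8,700.0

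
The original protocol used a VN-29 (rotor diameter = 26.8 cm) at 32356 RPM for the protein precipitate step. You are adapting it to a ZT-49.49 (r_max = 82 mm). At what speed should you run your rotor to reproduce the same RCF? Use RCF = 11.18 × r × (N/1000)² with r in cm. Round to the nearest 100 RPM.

Original rotor: r = 26.8 / 2 = 13.4 cm
RCF_original = 11.18 × 13.4 × (32.356)² = 11.18 × 13.4 × 1,046.910736 ≈ 156,839.8 × g
Your rotor: r = 82 mm = 8.2 cm
156,839.8 = 11.18 × 8.2 × (N/1000)²
(N/1000)² = 156,839.8 / 91.676 = 1710.805
N = 1000 × √1710.805 ≈ 41,361.9

≈ 41400 RPM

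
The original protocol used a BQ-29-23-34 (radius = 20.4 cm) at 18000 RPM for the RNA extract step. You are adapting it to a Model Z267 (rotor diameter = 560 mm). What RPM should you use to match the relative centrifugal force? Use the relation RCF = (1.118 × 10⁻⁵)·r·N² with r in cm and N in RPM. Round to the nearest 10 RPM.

≈ 15360 RPM

RCF = 1.118 × 10⁻⁵ × r × N²
RCF_original = 1.118 × 10⁻⁵ × 20.4 × (18000)² = 1.118 × 10⁻⁵ × 20.4 × 324,000,000 ≈ 73,895.3 × g
Your rotor: r = 560 mm / 2 = 280 mm = 28 cm
73,895.3 = 1.118 × 10⁻⁵ × 28 × N²
N² = 73,895.3 / (31.304 × 10⁻⁵) = 236,057,053
N ≈ √236,057,053 ≈ 15,364.1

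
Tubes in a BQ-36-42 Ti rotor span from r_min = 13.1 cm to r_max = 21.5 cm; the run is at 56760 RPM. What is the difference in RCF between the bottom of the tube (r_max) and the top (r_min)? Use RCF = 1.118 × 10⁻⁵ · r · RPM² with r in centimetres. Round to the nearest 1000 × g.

ΔRCF = 1.118 × 10⁻⁵ × (r_max − r_min) × N² = 1.118 × 10⁻⁵ × 8.4 × 3,221,697,600 ≈ 302,556.1

ΔRCF ≈ 303000 x g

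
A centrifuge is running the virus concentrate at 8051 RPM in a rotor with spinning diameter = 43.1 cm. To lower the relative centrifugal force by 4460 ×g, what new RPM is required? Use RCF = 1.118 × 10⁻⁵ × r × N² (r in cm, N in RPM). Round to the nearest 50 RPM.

N₂ ≈ 6800 RPM

r = 43.1 / 2 = 21.55 cm
Current RCF = 1.118 × 10⁻⁵ × 21.55 × (8051)² = 1.118 × 10⁻⁵ × 21.55 × 64,818,601 ≈ 15,616.7 × g
Target RCF = 15,616.7 − 4,460 = 11,156.7 × g
N² = 11,156.7 / (24.0929 × 10⁻⁵) = 46,307,003
N ≈ √46,307,003 ≈ 6,804.9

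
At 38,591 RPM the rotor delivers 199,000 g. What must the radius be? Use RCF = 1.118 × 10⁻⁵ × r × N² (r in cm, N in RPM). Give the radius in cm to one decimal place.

RCF = 1.118 × 10⁻⁵ × r × N²
199000 = 1.118 × 10⁻⁵ × r × (38591)²
r = 199000 / (1.118 × 10⁻⁵ × 1,489,265,281) = 199000 / 16649.99 ≈ 11.952 cm

≈ 12.0 cm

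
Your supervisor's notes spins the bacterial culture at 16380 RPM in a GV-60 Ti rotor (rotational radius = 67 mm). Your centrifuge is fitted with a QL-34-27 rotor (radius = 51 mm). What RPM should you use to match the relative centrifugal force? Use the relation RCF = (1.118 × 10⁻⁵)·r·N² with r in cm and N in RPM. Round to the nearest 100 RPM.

18800 RPM

Original rotor: r = 67 mm = 6.7 cm
RCF_original = 1.118 × 10⁻⁵ × 6.7 × (16380)² = 1.118 × 10⁻⁵ × 6.7 × 268,304,400 ≈ 20,097.6 × g
Your rotor: r = 51 mm = 5.1 cm
20,097.6 = 1.118 × 10⁻⁵ × 5.1 × N²
N² = 20,097.6 / (5.7018 × 10⁻⁵) = 352,478,165
N ≈ √352,478,165 ≈ 18,774.4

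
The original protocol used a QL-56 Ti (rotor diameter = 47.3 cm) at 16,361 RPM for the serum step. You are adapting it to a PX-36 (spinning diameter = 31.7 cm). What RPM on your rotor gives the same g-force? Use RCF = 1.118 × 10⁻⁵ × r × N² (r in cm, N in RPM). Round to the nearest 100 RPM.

≈ 20000 RPM

Original rotor: r = 47.3 / 2 = 23.65 cm
RCF_original = 1.118 × 10⁻⁵ × 23.65 × (16361)² = 1.118 × 10⁻⁵ × 23.65 × 267,682,321 ≈ 70,777.1 × g
Your rotor: r = 31.7 / 2 = 15.85 cm
70,777.1 = 1.118 × 10⁻⁵ × 15.85 × N²
N² = 70,777.1 / (17.7203 × 10⁻⁵) = 399,412,538
N ≈ √399,412,538 ≈ 19,985.3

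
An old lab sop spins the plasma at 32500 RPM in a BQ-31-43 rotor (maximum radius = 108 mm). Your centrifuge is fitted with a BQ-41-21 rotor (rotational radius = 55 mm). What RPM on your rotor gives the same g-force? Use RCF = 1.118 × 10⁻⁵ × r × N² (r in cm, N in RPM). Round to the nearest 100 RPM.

Original rotor: r = 108 mm = 10.8 cm
RCF_original = 1.118 × 10⁻⁵ × 10.8 × (32500)² = 1.118 × 10⁻⁵ × 10.8 × 1,056,250,000 ≈ 127,535.9 × g
Your rotor: r = 55 mm = 5.5 cm
127,535.9 = 1.118 × 10⁻⁵ × 5.5 × N²
N² = 127,535.9 / (6.149 × 10⁻⁵) = 2,074,091,722
N ≈ √2,074,091,722 ≈ 45,542.2

45500 RPM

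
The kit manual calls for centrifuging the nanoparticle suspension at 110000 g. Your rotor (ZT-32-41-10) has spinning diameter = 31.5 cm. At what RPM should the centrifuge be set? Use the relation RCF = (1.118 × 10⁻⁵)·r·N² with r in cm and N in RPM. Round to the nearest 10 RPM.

r = 31.5 / 2 = 15.75 cm
RCF = 1.118 × 10⁻⁵ × r × N²
110,000 = 1.118 × 10⁻⁵ × 15.75 × N²
N² = 110,000 / (17.6085 × 10⁻⁵) = 624,698,299
N ≈ √624,698,299 ≈ 24,994.0

24990 RPM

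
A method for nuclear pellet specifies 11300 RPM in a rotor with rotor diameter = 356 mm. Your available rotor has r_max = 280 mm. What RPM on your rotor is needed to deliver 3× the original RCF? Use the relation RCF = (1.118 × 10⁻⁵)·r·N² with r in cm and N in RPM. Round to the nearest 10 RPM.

≈ 15610 RPM

Original rotor: r = 356 mm / 2 = 178 mm = 17.8 cm
RCF = 1.118 × 10⁻⁵ × r × N²
RCF_original = 1.118 × 10⁻⁵ × 17.8 × (11300)² = 1.118 × 10⁻⁵ × 17.8 × 127,690,000 ≈ 25,410.8 × g
Target RCF = 3 × 25,410.8 ≈ 76,232.4 × g
Your rotor: r = 280 mm = 28.0 cm
76,232.4 = 1.118 × 10⁻⁵ × 28 × N²
N² = 76,232.4 / (31.304 × 10⁻⁵) = 243,522,872
N ≈ √243,522,872 ≈ 15,605.2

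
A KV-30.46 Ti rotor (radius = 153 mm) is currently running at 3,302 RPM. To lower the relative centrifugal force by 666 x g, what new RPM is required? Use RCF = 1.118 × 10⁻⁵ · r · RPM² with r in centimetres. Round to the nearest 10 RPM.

N₂ ≈ 2650 RPM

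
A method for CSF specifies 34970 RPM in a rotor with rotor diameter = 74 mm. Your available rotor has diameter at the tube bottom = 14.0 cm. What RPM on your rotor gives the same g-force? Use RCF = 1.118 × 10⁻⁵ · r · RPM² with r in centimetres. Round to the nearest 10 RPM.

Original rotor: r = 74 mm / 2 = 37 mm = 3.7 cm
RCF = 1.118 × 10⁻⁵ × r × N²
RCF_original = 1.118 × 10⁻⁵ × 3.7 × (34970)² = 1.118 × 10⁻⁵ × 3.7 × 1,222,900,900 ≈ 50,586.5 × g
Your rotor: r = 14.0 / 2 = 7 cm
50,586.5 = 1.118 × 10⁻⁵ × 7 × N²
N² = 50,586.5 / (7.826 × 10⁻⁵) = 646,390,238
N ≈ √646,390,238 ≈ 25,424.2

25420 RPM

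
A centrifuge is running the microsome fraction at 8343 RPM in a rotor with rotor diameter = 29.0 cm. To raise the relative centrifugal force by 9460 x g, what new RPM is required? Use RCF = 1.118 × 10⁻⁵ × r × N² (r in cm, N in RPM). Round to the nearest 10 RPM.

r = 29.0 / 2 = 14.5 cm
Current RCF = 1.118 × 10⁻⁵ × 14.5 × (8343)² = 1.118 × 10⁻⁵ × 14.5 × 69,605,649 ≈ 11,283.8 × g
Target RCF = 11,283.8 + 9,460 = 20,743.8 × g
N² = 20,743.8 / (16.211 × 10⁻⁵) = 127,961,261
N ≈ √127,961,261 ≈ 11,312.0

≈ 11310 RPM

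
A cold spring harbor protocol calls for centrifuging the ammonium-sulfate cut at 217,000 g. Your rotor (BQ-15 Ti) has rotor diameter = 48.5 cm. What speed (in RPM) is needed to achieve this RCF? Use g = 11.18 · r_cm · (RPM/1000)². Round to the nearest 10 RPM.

r = 48.5 / 2 = 24.25 cm
RCF = 11.18 × r × (N/1000)²
217,000 = 11.18 × 24.25 × (N/1000)²
(N/1000)² = 217,000 / 271.115 = 800.3984
N = 1000 × √800.3984 ≈ 28,291.3

28290 RPM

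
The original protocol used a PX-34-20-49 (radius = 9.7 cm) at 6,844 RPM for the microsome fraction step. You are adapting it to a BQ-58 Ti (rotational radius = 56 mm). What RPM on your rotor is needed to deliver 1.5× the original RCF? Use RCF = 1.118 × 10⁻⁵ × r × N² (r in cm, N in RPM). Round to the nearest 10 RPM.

RCF_original = 1.118 × 10⁻⁵ × 9.7 × (6844)² = 1.118 × 10⁻⁵ × 9.7 × 46,840,336 ≈ 5,079.6 × g
Target RCF = 1.5 × 5,079.6 ≈ 7,619.4 × g
Your rotor: r = 56 mm = 5.6 cm
7,619.4 = 1.118 × 10⁻⁵ × 5.6 × N²
N² = 7,619.4 / (6.2608 × 10⁻⁵) = 121,700,102
N ≈ √121,700,102 ≈ 11,031.8

11030 RPM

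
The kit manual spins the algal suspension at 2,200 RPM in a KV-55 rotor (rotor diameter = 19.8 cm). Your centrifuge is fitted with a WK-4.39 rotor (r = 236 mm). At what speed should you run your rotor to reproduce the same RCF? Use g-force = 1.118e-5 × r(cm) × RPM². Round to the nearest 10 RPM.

Original rotor: r = 19.8 / 2 = 9.9 cm
RCF = 1.118 × 10⁻⁵ × r × N²
RCF_original = 1.118 × 10⁻⁵ × 9.9 × (2200)² = 1.118 × 10⁻⁵ × 9.9 × 4,840,000 ≈ 535.7 × g
Your rotor: r = 236 mm = 23.6 cm
535.7 = 1.118 × 10⁻⁵ × 23.6 × N²
N² = 535.7 / (26.3848 × 10⁻⁵) = 2,030,336
N ≈ √2,030,336 ≈ 1,424.9

≈ 1420 RPM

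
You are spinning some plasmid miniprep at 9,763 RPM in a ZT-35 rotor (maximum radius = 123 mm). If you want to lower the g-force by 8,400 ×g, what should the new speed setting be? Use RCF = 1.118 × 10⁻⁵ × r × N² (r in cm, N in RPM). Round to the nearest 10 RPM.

≈ 5850 RPM

r = 123 mm = 12.3 cm
Current RCF = 1.118 × 10⁻⁵ × 12.3 × (9763)² = 1.118 × 10⁻⁵ × 12.3 × 95,316,169 ≈ 13,107.3 × g
Target RCF = 13,107.3 − 8,400 = 4,707.3 × g
N² = 4,707.3 / (13.7514 × 10⁻⁵) = 34,231,424
N ≈ √34,231,424 ≈ 5,850.8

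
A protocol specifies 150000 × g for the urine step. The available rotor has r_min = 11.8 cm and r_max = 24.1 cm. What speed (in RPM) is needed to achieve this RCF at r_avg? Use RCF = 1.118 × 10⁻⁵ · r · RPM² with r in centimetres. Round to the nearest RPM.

≈ 27340 RPM

r_avg = (11.8 + 24.1) / 2 = 17.95 cm
RCF = 1.118 × 10⁻⁵ × r × N²
150,000 = 1.118 × 10⁻⁵ × 17.95 × N²
N² = 150,000 / (20.0681 × 10⁻⁵) = 747,454,916
N ≈ √747,454,916 ≈ 27,339.6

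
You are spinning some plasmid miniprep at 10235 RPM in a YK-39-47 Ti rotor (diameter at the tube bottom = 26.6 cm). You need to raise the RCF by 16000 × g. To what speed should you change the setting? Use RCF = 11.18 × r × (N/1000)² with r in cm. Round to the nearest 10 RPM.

14570 RPM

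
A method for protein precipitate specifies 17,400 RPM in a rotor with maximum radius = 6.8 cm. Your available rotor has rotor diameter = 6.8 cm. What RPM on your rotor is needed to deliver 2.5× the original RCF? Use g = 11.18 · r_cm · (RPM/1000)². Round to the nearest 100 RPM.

RCF = 11.18 × r × (N/1000)²
RCF_original = 11.18 × 6.8 × (17.4)² = 11.18 × 6.8 × 302.76 ≈ 23,017 × g
Target RCF = 2.5 × 23,017 ≈ 57,542.5 × g
Your rotor: r = 6.8 / 2 = 3.4 cm
57,542.5 = 11.18 × 3.4 × (N/1000)²
(N/1000)² = 57,542.5 / 38.012 = 1513.798
N = 1000 × √1513.798 ≈ 38,907.6

38900 RPM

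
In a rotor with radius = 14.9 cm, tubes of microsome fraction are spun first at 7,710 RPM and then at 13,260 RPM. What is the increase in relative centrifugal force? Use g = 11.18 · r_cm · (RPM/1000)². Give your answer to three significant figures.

≈ 19400 x g

RCF₁ = 11.18 × 14.9 × (7.71)² = 11.18 × 14.9 × 59.4441 ≈ 9,902.3 × g
RCF₂ = 11.18 × 14.9 × (13.26)² = 11.18 × 14.9 × 175.8276 ≈ 29,289.7 × g
Increase = 29,289.7 − 9,902.3 = 19,387.4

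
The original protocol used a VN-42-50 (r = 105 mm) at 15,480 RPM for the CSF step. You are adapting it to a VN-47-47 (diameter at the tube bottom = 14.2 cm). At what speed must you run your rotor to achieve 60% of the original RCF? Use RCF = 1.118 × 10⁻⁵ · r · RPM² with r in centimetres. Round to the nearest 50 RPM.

Original rotor: r = 105 mm = 10.5 cm
RCF_original = 1.118 × 10⁻⁵ × 10.5 × (15480)² = 1.118 × 10⁻⁵ × 10.5 × 239,630,400 ≈ 28,130.2 × g
Target RCF = 0.6 × 28,130.2 ≈ 16,878.1 × g
Your rotor: r = 14.2 / 2 = 7.1 cm
16,878.1 = 1.118 × 10⁻⁵ × 7.1 × N²
N² = 16,878.1 / (7.9378 × 10⁻⁵) = 212,629,444
N ≈ √212,629,444 ≈ 14,581.8

14600 RPM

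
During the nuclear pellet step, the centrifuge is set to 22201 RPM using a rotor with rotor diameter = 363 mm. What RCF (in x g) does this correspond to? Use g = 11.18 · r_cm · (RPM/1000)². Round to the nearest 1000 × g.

100000 x g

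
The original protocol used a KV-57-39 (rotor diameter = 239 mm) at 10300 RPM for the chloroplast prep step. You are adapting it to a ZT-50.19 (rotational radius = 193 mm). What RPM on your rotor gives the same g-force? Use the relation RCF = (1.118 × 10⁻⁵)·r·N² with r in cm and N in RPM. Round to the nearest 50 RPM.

Original rotor: r = 239 mm / 2 = 119.5 mm = 11.95 cm
RCF_original = 1.118 × 10⁻⁵ × 11.95 × (10300)² = 1.118 × 10⁻⁵ × 11.95 × 106,090,000 ≈ 14,173.7 × g
Your rotor: r = 193 mm = 19.3 cm
14,173.7 = 1.118 × 10⁻⁵ × 19.3 × N²
N² = 14,173.7 / (21.5774 × 10⁻⁵) = 65,687,710
N ≈ √65,687,710 ≈ 8,104.8

8100 RPM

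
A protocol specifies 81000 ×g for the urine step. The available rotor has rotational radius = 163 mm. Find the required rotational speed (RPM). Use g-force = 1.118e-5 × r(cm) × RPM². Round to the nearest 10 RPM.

r = 163 mm = 16.3 cm
81,000 = 1.118 × 10⁻⁵ × 16.3 × N²
N² = 81,000 / (18.2234 × 10⁻⁵) = 444,483,466
N ≈ √444,483,466 ≈ 21,082.8

N ≈ 21080 RPM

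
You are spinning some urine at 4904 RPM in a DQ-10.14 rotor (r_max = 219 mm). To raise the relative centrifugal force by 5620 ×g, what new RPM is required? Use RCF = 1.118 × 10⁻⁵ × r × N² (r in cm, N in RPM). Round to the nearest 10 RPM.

≈ 6860 RPM

r = 219 mm = 21.9 cm
Current RCF = 1.118 × 10⁻⁵ × 21.9 × (4904)² = 1.118 × 10⁻⁵ × 21.9 × 24,049,216 ≈ 5,888.3 × g
Target RCF = 5,888.3 + 5,620 = 11,508.3 × g
N² = 11,508.3 / (24.4842 × 10⁻⁵) = 47,002,965
N ≈ √47,002,965 ≈ 6,855.9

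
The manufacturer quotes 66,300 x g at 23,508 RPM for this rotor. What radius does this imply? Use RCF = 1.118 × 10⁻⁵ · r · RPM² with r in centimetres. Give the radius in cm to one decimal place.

66300 = 1.118 × 10⁻⁵ × r × (23508)²
r = 66300 / (1.118 × 10⁻⁵ × 552,626,064) = 66300 / 6178.359 ≈ 10.731 cm

r ≈ 10.7 cm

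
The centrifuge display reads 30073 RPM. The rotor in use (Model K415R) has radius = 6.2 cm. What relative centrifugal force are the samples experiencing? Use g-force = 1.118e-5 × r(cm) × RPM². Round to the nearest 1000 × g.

RCF ≈ 63000 ×g

RCF = 1.118 × 10⁻⁵ × 6.2 × (30073)² = 1.118 × 10⁻⁵ × 6.2 × 904,385,329 ≈ 62,688.4 × g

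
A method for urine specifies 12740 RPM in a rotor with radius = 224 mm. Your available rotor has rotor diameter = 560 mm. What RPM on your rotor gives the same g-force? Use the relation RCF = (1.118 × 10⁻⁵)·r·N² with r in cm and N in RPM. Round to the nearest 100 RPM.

Original rotor: r = 224 mm = 22.4 cm
RCF_original = 1.118 × 10⁻⁵ × 22.4 × (12740)² = 1.118 × 10⁻⁵ × 22.4 × 162,307,600 ≈ 40,647 × g
Your rotor: r = 560 mm / 2 = 280 mm = 28 cm
40,647 = 1.118 × 10⁻⁵ × 28 × N²
N² = 40,647 / (31.304 × 10⁻⁵) = 129,846,026
N ≈ √129,846,026 ≈ 11,395.0

≈ 11400 RPM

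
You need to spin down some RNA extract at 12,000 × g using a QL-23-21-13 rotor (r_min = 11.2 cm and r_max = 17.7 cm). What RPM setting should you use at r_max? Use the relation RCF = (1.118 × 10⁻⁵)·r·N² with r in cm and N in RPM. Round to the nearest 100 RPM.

Use r_max = 17.7 cm.
RCF = 1.118 × 10⁻⁵ × r × N²
12,000 = 1.118 × 10⁻⁵ × 17.7 × N²
N² = 12,000 / (19.7886 × 10⁻⁵) = 60,640,975
N ≈ √60,640,975 ≈ 7,787.2

7800 RPM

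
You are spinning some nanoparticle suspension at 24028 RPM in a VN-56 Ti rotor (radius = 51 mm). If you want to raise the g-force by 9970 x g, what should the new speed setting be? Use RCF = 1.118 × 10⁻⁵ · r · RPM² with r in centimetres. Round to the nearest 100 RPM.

27400 RPM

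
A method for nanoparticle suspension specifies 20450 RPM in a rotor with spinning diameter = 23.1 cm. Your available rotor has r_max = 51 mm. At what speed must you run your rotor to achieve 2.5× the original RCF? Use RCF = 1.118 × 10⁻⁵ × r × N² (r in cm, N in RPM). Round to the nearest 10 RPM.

48660 RPM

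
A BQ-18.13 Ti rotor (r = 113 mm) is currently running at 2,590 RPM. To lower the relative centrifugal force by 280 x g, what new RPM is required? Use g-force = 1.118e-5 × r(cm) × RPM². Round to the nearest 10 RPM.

N₂ ≈ 2120 RPM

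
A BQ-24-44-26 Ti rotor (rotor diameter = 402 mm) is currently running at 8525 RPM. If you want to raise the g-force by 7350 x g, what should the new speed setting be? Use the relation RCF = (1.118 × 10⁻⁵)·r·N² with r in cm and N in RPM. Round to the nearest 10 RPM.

N₂ ≈ 10270 RPM

r = 402 mm / 2 = 201 mm = 20.1 cm
Current RCF = 1.118 × 10⁻⁵ × 20.1 × (8525)² = 1.118 × 10⁻⁵ × 20.1 × 72,675,625 ≈ 16,331.5 × g
Target RCF = 16,331.5 + 7,350 = 23,681.5 × g
N² = 23,681.5 / (22.4718 × 10⁻⁵) = 105,383,191
N ≈ √105,383,191 ≈ 10,265.6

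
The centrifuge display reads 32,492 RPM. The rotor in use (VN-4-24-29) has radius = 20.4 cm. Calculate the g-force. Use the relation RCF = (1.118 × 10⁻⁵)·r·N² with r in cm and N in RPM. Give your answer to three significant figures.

RCF ≈ 241000 ×g

RCF = 1.118 × 10⁻⁵ × r × N²
RCF = 1.118 × 10⁻⁵ × 20.4 × (32492)² = 1.118 × 10⁻⁵ × 20.4 × 1,055,730,064 ≈ 240,782.5 × g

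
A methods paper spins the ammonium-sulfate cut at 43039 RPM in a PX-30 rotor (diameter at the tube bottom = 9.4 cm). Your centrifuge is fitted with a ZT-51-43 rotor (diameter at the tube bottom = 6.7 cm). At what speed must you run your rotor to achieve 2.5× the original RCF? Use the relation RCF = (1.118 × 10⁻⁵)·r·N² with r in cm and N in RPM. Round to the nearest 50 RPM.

≈ 80600 RPM

Original rotor: r = 9.4 / 2 = 4.7 cm
RCF_original = 1.118 × 10⁻⁵ × 4.7 × (43039)² = 1.118 × 10⁻⁵ × 4.7 × 1,852,355,521 ≈ 97,333.9 × g
Target RCF = 2.5 × 97,333.9 ≈ 243,334.8 × g
Your rotor: r = 6.7 / 2 = 3.35 cm
243,334.8 = 1.118 × 10⁻⁵ × 3.35 × N²
N² = 243,334.8 / (3.7453 × 10⁻⁵) = 6,497,070,996
N ≈ √6,497,070,996 ≈ 80,604.4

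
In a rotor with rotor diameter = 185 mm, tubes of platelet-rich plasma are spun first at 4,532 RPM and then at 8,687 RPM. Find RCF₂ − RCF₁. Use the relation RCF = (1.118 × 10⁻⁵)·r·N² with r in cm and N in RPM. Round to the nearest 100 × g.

5700 × g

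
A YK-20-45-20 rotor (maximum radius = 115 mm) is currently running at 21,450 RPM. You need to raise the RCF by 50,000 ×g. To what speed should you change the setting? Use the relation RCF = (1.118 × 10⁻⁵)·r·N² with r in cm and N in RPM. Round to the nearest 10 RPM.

≈ 29140 RPM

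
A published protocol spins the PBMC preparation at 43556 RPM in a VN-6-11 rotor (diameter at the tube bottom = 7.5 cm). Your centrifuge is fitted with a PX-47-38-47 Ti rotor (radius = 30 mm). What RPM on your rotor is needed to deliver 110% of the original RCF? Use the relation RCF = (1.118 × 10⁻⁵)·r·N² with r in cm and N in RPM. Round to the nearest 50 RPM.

Original rotor: r = 7.5 / 2 = 3.75 cm
RCF_original = 1.118 × 10⁻⁵ × 3.75 × (43556)² = 1.118 × 10⁻⁵ × 3.75 × 1,897,125,136 ≈ 79,537 × g
Target RCF = 1.1 × 79,537 ≈ 87,490.7 × g
Your rotor: r = 30 mm = 3.0 cm
87,490.7 = 1.118 × 10⁻⁵ × 3 × N²
N² = 87,490.7 / (3.354 × 10⁻⁵) = 2,608,548,002
N ≈ √2,608,548,002 ≈ 51,073.9

≈ 51050 RPM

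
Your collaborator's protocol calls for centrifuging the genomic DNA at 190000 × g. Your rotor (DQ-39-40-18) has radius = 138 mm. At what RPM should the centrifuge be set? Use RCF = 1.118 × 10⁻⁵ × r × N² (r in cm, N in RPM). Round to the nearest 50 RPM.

r = 138 mm = 13.8 cm
190,000 = 1.118 × 10⁻⁵ × 13.8 × N²
N² = 190,000 / (15.4284 × 10⁻⁵) = 1,231,495,165
N ≈ √1,231,495,165 ≈ 35,092.7

35100 RPM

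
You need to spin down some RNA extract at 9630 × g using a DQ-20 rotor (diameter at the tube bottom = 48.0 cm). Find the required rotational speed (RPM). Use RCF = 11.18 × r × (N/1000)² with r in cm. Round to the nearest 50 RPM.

r = 48.0 / 2 = 24 cm
9,630 = 11.18 × 24 × (N/1000)²
(N/1000)² = 9,630 / 268.32 = 35.88998
N = 1000 × √35.88998 ≈ 5,990.8

N ≈ 6000 RPM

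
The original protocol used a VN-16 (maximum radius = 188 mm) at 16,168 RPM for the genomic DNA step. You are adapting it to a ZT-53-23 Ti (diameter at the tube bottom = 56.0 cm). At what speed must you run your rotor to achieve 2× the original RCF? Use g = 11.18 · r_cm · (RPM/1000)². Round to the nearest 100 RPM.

Original rotor: r = 188 mm = 18.8 cm
RCF_original = 11.18 × 18.8 × (16.168)² = 11.18 × 18.8 × 261.404224 ≈ 54,943 × g
Target RCF = 2 × 54,943 ≈ 109,886 × g
Your rotor: r = 56.0 / 2 = 28 cm
109,886 = 11.18 × 28 × (N/1000)²
(N/1000)² = 109,886 / 313.04 = 351.0286
N = 1000 × √351.0286 ≈ 18,735.8

≈ 18700 RPM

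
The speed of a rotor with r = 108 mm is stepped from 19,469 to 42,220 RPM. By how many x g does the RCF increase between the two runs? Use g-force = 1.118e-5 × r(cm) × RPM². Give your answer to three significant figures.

169000 x g

r = 108 mm = 10.8 cm
RCF₁ = 1.118 × 10⁻⁵ × 10.8 × (19469)² = 1.118 × 10⁻⁵ × 10.8 × 379,041,961 ≈ 45,767 × g
RCF₂ = 1.118 × 10⁻⁵ × 10.8 × (42220)² = 1.118 × 10⁻⁵ × 10.8 × 1,782,528,400 ≈ 215,229.6 × g
Increase = 215,229.6 − 45,767 = 169,462.6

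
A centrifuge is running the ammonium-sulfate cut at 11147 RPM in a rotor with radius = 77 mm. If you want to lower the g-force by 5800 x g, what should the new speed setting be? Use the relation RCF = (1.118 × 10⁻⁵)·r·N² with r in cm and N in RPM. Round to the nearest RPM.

7542 RPM

r = 77 mm = 7.7 cm
Current RCF = 1.118 × 10⁻⁵ × 7.7 × (11147)² = 1.118 × 10⁻⁵ × 7.7 × 124,255,609 ≈ 10,696.7 × g
Target RCF = 10,696.7 − 5,800 = 4,896.7 × g
N² = 4,896.7 / (8.6086 × 10⁻⁵) = 56,881,491
N ≈ √56,881,491 ≈ 7,542.0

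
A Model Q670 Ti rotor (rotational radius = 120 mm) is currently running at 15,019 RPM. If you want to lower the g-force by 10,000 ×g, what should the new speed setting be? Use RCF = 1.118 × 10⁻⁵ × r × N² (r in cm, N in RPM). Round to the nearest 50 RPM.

≈ 12300 RPM

r = 120 mm = 12.0 cm
Current RCF = 1.118 × 10⁻⁵ × 12 × (15019)² = 1.118 × 10⁻⁵ × 12 × 225,570,361 ≈ 30,262.5 × g
Target RCF = 30,262.5 − 10,000 = 20,262.5 × g
N² = 20,262.5 / (13.416 × 10⁻⁵) = 151,032,349
N ≈ √151,032,349 ≈ 12,289.5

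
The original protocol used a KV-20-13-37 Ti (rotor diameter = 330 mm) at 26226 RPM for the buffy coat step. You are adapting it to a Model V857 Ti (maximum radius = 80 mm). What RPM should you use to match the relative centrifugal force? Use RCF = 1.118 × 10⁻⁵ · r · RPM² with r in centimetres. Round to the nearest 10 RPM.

Original rotor: r = 330 mm / 2 = 165 mm = 16.5 cm
RCF_original = 1.118 × 10⁻⁵ × 16.5 × (26226)² = 1.118 × 10⁻⁵ × 16.5 × 687,803,076 ≈ 126,879 × g
Your rotor: r = 80 mm = 8.0 cm
126,879 = 1.118 × 10⁻⁵ × 8 × N²
N² = 126,879 / (8.944 × 10⁻⁵) = 1,418,593,470
N ≈ √1,418,593,470 ≈ 37,664.2

37660 RPM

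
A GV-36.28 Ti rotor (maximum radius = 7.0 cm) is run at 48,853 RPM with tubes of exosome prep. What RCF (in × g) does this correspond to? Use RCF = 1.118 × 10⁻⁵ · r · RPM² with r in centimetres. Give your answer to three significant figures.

≈ 187000 × g

RCF = 1.118 × 10⁻⁵ × 7 × (48853)² = 1.118 × 10⁻⁵ × 7 × 2,386,615,609 ≈ 186,776.5 × g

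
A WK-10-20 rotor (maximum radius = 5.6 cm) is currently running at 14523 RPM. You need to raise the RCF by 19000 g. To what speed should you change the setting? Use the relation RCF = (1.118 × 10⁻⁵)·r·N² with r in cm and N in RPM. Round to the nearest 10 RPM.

Current RCF = 1.118 × 10⁻⁵ × 5.6 × (14523)² = 1.118 × 10⁻⁵ × 5.6 × 210,917,529 ≈ 13,205.1 × g
Target RCF = 13,205.1 + 19,000 = 32,205.1 × g
N² = 32,205.1 / (6.2608 × 10⁻⁵) = 514,392,729
N ≈ √514,392,729 ≈ 22,680.2

22680 RPM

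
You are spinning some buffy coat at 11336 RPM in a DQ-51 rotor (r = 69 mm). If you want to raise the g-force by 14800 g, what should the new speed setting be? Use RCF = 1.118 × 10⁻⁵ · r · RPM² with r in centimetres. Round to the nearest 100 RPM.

N₂ ≈ 17900 RPM

r = 69 mm = 6.9 cm
Current RCF = 1.118 × 10⁻⁵ × 6.9 × (11336)² = 1.118 × 10⁻⁵ × 6.9 × 128,504,896 ≈ 9,913.1 × g
Target RCF = 9,913.1 + 14,800 = 24,713.1 × g
N² = 24,713.1 / (7.7142 × 10⁻⁵) = 320,358,560
N ≈ √320,358,560 ≈ 17,898.6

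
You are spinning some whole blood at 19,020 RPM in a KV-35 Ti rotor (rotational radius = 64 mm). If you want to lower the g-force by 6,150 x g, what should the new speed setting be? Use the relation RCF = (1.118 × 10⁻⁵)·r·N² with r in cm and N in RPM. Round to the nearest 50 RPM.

≈ 16600 RPM

r = 64 mm = 6.4 cm
Current RCF = 1.118 × 10⁻⁵ × 6.4 × (19020)² = 1.118 × 10⁻⁵ × 6.4 × 361,760,400 ≈ 25,884.7 × g
Target RCF = 25,884.7 − 6,150 = 19,734.7 × g
N² = 19,734.7 / (7.1552 × 10⁻⁵) = 275,809,202
N ≈ √275,809,202 ≈ 16,607.5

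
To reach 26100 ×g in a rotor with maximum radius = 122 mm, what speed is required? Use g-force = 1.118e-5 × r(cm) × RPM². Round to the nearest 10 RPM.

N ≈ 13830 RPM

r = 122 mm = 12.2 cm
26,100 = 1.118 × 10⁻⁵ × 12.2 × N²
N² = 26,100 / (13.6396 × 10⁻⁵) = 191,354,585
N ≈ √191,354,585 ≈ 13,833.1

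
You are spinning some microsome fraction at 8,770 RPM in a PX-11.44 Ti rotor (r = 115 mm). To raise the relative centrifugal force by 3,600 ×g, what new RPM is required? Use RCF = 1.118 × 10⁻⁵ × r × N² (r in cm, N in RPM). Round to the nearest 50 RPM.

≈ 10250 RPM

r = 115 mm = 11.5 cm
Current RCF = 1.118 × 10⁻⁵ × 11.5 × (8770)² = 1.118 × 10⁻⁵ × 11.5 × 76,912,900 ≈ 9,888.7 × g
Target RCF = 9,888.7 + 3,600 = 13,488.7 × g
N² = 13,488.7 / (12.857 × 10⁻⁵) = 104,913,277
N ≈ √104,913,277 ≈ 10,242.7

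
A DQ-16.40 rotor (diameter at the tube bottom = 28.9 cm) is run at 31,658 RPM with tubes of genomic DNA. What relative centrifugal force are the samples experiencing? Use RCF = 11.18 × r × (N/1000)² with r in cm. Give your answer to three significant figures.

RCF ≈ 162000 × g

r = 28.9 / 2 = 14.45 cm
RCF = 11.18 × 14.45 × (31.658)² = 11.18 × 14.45 × 1,002.228964 ≈ 161,911.1 × g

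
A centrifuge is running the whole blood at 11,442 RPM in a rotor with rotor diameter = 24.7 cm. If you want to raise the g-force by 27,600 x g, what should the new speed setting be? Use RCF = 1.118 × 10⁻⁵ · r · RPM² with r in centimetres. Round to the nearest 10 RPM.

18190 RPM

r = 24.7 / 2 = 12.35 cm
Current RCF = 1.118 × 10⁻⁵ × 12.35 × (11442)² = 1.118 × 10⁻⁵ × 12.35 × 130,919,364 ≈ 18,076.4 × g
Target RCF = 18,076.4 + 27,600 = 45,676.4 × g
N² = 45,676.4 / (13.8073 × 10⁻⁵) = 330,813,410
N ≈ √330,813,410 ≈ 18,188.3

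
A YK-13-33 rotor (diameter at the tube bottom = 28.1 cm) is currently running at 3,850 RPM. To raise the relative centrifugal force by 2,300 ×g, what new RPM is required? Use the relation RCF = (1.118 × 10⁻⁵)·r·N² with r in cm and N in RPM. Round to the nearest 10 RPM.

r = 28.1 / 2 = 14.05 cm
Current RCF = 1.118 × 10⁻⁵ × 14.05 × (3850)² = 1.118 × 10⁻⁵ × 14.05 × 14,822,500 ≈ 2,328.3 × g
Target RCF = 2,328.3 + 2,300 = 4,628.3 × g
N² = 4,628.3 / (15.7079 × 10⁻⁵) = 29,464,792
N ≈ √29,464,792 ≈ 5,428.1

5430 RPM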